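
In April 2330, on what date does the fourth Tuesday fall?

April 22, 2330

April 1, 2330 is a Tuesday.
The first Tuesday is therefore April 1 (same day).
The fourth Tuesday is 1 + 3×7 = April 22.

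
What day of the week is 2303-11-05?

Thursday

Doomsday rule: the anchor day for the 2300s is Wednesday. For year 03: 3÷12 = 0 r 3, and 3÷4 = 0, so 0+3+0 = 3.
Wednesday + 3 ≡ Saturday — that's 2303's doomsday.
In November the doomsday date is Nov 7.
Nov 5 is 2 days before Nov 7; 2 mod 7 = 2, so Saturday − 2 = Thursday.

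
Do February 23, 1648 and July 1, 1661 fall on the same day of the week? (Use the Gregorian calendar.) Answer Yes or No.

No

From Feb 23, 1648 to Jul 1, 1661 is 4877 days.
4877 mod 7 = 5, so they are different weekdays.
(Feb 23, 1648 is a Sunday; Jul 1, 1661 is a Friday.)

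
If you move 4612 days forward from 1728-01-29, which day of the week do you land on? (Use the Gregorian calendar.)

First find the weekday of Jan 29, 1728. Doomsday rule: the anchor day for the 1700s is Sunday. For year 28: 28÷12 = 2 r 4, and 4÷4 = 1, so 2+4+1 = 7.
Sunday + 7 ≡ Sunday — that's 1728's doomsday.
In January the doomsday date is Jan 4 (1728 is a leap year (divisible by 4)).
Jan 29 is 25 days after Jan 4; 25 mod 7 = 4, so Sunday + 4 = Thursday.
4612 mod 7 = 6, so 4612 days after a Thursday is Thursday + 6 = Wednesday.

Wednesday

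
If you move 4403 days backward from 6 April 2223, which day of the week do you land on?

Apr 6, 2223 is a Sunday.
4403 mod 7 = 0, so 4403 days before a Sunday is Sunday − 0 = Sunday.

Sunday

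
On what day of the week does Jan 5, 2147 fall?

Thursday

Doomsday rule: the anchor day for the 2100s is Sunday. For year 47: 47÷12 = 3 r 11, and 11÷4 = 2, so 3+11+2 = 16.
Sunday + 16 ≡ Tuesday — that's 2147's doomsday.
In January the doomsday date is Jan 3 (2147 is not a leap year).
Jan 5 is 2 days after Jan 3; 2 mod 7 = 2, so Tuesday + 2 = Thursday.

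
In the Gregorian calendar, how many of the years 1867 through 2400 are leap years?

130

Multiples of 4 in [1867,2400]: 134.
Of those, multiples of 100: 6 (not leap unless ÷400).
Multiples of 400: 2.
Leap years = 134 − 6 + 2 = 130.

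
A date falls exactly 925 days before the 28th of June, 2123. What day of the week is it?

Jun 28, 2123 is a Monday.
925 mod 7 = 1, so 925 days before a Monday is Monday − 1 = Sunday.

Sunday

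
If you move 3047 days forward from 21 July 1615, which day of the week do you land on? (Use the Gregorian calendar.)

First find the weekday of Jul 21, 1615. Doomsday rule: the anchor day for the 1600s is Tuesday. For year 15: 15÷12 = 1 r 3, and 3÷4 = 0, so 1+3+0 = 4.
Tuesday + 4 ≡ Saturday — that's 1615's doomsday.
In July the doomsday date is Jul 11.
Jul 21 is 10 days after Jul 11; 10 mod 7 = 3, so Saturday + 3 = Tuesday.
3047 mod 7 = 2, so 3047 days after a Tuesday is Tuesday + 2 = Thursday.

Thursday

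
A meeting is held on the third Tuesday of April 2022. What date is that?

April 19, 2022

April 1, 2022 is a Friday.
The first Tuesday is therefore April 5 (4 days later).
The third Tuesday is 5 + 2×7 = April 19.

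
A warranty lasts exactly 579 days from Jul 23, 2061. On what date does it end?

February 22, 2063

+365 (one year) → Jul 23, 2062 (214 left).
Jul has 31 days: +9 → Aug 1, 2062 (205 left).
Aug has 31 days: +31 → Sep 1, 2062 (174 left).
Sep has 30 days: +30 → Oct 1, 2062 (144 left).
Oct has 31 days: +31 → Nov 1, 2062 (113 left).
Nov has 30 days: +30 → Dec 1, 2062 (83 left).
Dec has 31 days: +31 → Jan 1, 2063 (52 left).
Jan has 31 days: +31 → Feb 1, 2063 (21 left).
+21 → Feb 22, 2063.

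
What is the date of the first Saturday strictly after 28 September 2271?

September 30, 2271

Sep 28, 2271 is a Thursday.
From Thursday to the next Saturday is 2 days.
Sep 28, 2271 + 2 = Sep 30, 2271.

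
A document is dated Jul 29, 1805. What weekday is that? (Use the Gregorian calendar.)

Monday

January 1, 1805 is a Tuesday.
Jan 1, 1805 → Feb 1, 1805: 31 days (January has 31).
Feb 1, 1805 → Mar 1, 1805: 28 days (February has 28).
Mar 1, 1805 → Apr 1, 1805: 31 days (March has 31).
Apr 1, 1805 → May 1, 1805: 30 days (April has 30).
May 1, 1805 → Jun 1, 1805: 31 days (May has 31).
Jun 1, 1805 → Jul 1, 1805: 30 days (June has 30).
Jul 1, 1805 → Jul 29, 1805: 28 days.
Total: 209 days.
209 mod 7 = 6, so Tuesday + 6 = Monday.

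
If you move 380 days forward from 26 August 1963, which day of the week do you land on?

First find the weekday of Aug 26, 1963. Doomsday rule: the anchor day for the 1900s is Wednesday. For year 63: 63÷12 = 5 r 3, and 3÷4 = 0, so 5+3+0 = 8.
Wednesday + 8 ≡ Thursday — that's 1963's doomsday.
In August the doomsday date is Aug 8.
Aug 26 is 18 days after Aug 8; 18 mod 7 = 4, so Thursday + 4 = Monday.
380 mod 7 = 2, so 380 days after a Monday is Monday + 2 = Wednesday.

Wednesday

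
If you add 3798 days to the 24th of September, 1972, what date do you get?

February 17, 1983

+365 (one year) → Sep 24, 1973 (3433 left).
+365 (one year) → Sep 24, 1974 (3068 left).
+365 (one year) → Sep 24, 1975 (2703 left).
+366 (one year; includes Feb 29, 1976) → Sep 24, 1976 (2337 left).
+365 (one year) → Sep 24, 1977 (1972 left).
+365 (one year) → Sep 24, 1978 (1607 left).
+365 (one year) → Sep 24, 1979 (1242 left).
+366 (one year; includes Feb 29, 1980) → Sep 24, 1980 (876 left).
+365 (one year) → Sep 24, 1981 (511 left).
+365 (one year) → Sep 24, 1982 (146 left).
Sep has 30 days: +7 → Oct 1, 1982 (139 left).
Oct has 31 days: +31 → Nov 1, 1982 (108 left).
Nov has 30 days: +30 → Dec 1, 1982 (78 left).
Dec has 31 days: +31 → Jan 1, 1983 (47 left).
Jan has 31 days: +31 → Feb 1, 1983 (16 left).
+16 → Feb 17, 1983.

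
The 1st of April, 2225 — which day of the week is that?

Doomsday rule: the anchor day for the 2200s is Friday. For year 25: 25÷12 = 2 r 1, and 1÷4 = 0, so 2+1+0 = 3.
Friday + 3 ≡ Monday — that's 2225's doomsday.
In April the doomsday date is Apr 4.
Apr 1 is 3 days before Apr 4; 3 mod 7 = 3, so Monday − 3 = Friday.

Friday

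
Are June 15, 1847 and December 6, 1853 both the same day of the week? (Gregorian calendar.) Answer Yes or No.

Yes

From Jun 15, 1847 to Dec 6, 1853 is 2366 days.
2366 mod 7 = 0, so they are the same weekday.
(Jun 15, 1847 is a Tuesday; Dec 6, 1853 is a Tuesday.)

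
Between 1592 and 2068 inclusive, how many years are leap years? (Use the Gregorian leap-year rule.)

117

Multiples of 4 in [1592,2068]: 120.
Of those, multiples of 100: 5 (not leap unless ÷400).
Multiples of 400: 2.
Leap years = 120 − 5 + 2 = 117.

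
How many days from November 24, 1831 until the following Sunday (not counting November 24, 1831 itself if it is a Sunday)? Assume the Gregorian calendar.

Nov 24, 1831 is a Thursday.
From Thursday to the next Sunday is 3 days.

3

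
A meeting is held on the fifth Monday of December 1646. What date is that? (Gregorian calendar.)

December 31, 1646

December 1, 1646 is a Saturday.
The first Monday is therefore December 3 (2 days later).
The fifth Monday is 3 + 4×7 = December 31.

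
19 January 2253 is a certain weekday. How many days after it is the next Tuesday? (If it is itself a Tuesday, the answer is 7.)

Jan 19, 2253 is a Wednesday.
From Wednesday to the next Tuesday is 6 days.

6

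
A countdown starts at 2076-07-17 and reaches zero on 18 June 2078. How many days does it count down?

Jul 17, 2076 → Jul 17, 2077: 365 days.
Jul 17, 2077 → Aug 17, 2077: 31 days (July has 31).
Aug 17, 2077 → Sep 17, 2077: 31 days (August has 31).
Sep 17, 2077 → Oct 17, 2077: 30 days (September has 30).
Oct 17, 2077 → Nov 17, 2077: 31 days (October has 31).
Nov 17, 2077 → Dec 17, 2077: 30 days (November has 30).
Dec 17, 2077 → Jan 17, 2078: 31 days (December has 31).
Jan 17, 2078 → Feb 17, 2078: 31 days (January has 31).
Feb 17, 2078 → Mar 17, 2078: 28 days (February has 28).
Mar 17, 2078 → Apr 17, 2078: 31 days (March has 31).
Apr 17, 2078 → May 17, 2078: 30 days (April has 30).
May 17, 2078 → Jun 17, 2078: 31 days (May has 31).
Jun 17, 2078 → Jun 18, 2078: 1 days.
Total: 701 days.

701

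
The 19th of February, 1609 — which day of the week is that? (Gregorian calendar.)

Doomsday rule: the anchor day for the 1600s is Tuesday. For year 09: 9÷12 = 0 r 9, and 9÷4 = 2, so 0+9+2 = 11.
Tuesday + 11 ≡ Saturday — that's 1609's doomsday.
In February the doomsday date is Feb 28 (1609 is not a leap year).
Feb 19 is 9 days before Feb 28; 9 mod 7 = 2, so Saturday − 2 = Thursday.

Thursday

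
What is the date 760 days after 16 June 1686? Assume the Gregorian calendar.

+365 (one year) → Jun 16, 1687 (395 left).
Jun has 30 days: +15 → Jul 1, 1687 (380 left).
Jul has 31 days: +31 → Aug 1, 1687 (349 left).
Aug has 31 days: +31 → Sep 1, 1687 (318 left).
Sep has 30 days: +30 → Oct 1, 1687 (288 left).
Oct has 31 days: +31 → Nov 1, 1687 (257 left).
Nov has 30 days: +30 → Dec 1, 1687 (227 left).
Dec has 31 days: +31 → Jan 1, 1688 (196 left).
Jan has 31 days: +31 → Feb 1, 1688 (165 left).
Feb has 29 days: +29 → Mar 1, 1688 (136 left).
Mar has 31 days: +31 → Apr 1, 1688 (105 left).
Apr has 30 days: +30 → May 1, 1688 (75 left).
May has 31 days: +31 → Jun 1, 1688 (44 left).
Jun has 30 days: +30 → Jul 1, 1688 (14 left).
+14 → Jul 15, 1688.

July 15, 1688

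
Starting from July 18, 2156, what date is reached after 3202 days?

April 24, 2165

+365 (one year) → Jul 18, 2157 (2837 left).
+365 (one year) → Jul 18, 2158 (2472 left).
+365 (one year) → Jul 18, 2159 (2107 left).
+366 (one year; includes Feb 29, 2160) → Jul 18, 2160 (1741 left).
+365 (one year) → Jul 18, 2161 (1376 left).
+365 (one year) → Jul 18, 2162 (1011 left).
+365 (one year) → Jul 18, 2163 (646 left).
+366 (one year; includes Feb 29, 2164) → Jul 18, 2164 (280 left).
Jul has 31 days: +14 → Aug 1, 2164 (266 left).
Aug has 31 days: +31 → Sep 1, 2164 (235 left).
Sep has 30 days: +30 → Oct 1, 2164 (205 left).
Oct has 31 days: +31 → Nov 1, 2164 (174 left).
Nov has 30 days: +30 → Dec 1, 2164 (144 left).
Dec has 31 days: +31 → Jan 1, 2165 (113 left).
Jan has 31 days: +31 → Feb 1, 2165 (82 left).
Feb has 28 days: +28 → Mar 1, 2165 (54 left).
Mar has 31 days: +31 → Apr 1, 2165 (23 left).
+23 → Apr 24, 2165.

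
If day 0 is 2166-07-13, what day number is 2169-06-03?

Jul 13, 2166 → Jul 13, 2167: 365 days.
Jul 13, 2167 → Jul 13, 2168: 366 days (Feb 29, 2168 is in that span).
Jul 13, 2168 → Aug 13, 2168: 31 days (July has 31).
Aug 13, 2168 → Sep 13, 2168: 31 days (August has 31).
Sep 13, 2168 → Oct 13, 2168: 30 days (September has 30).
Oct 13, 2168 → Nov 13, 2168: 31 days (October has 31).
Nov 13, 2168 → Dec 13, 2168: 30 days (November has 30).
Dec 13, 2168 → Jan 13, 2169: 31 days (December has 31).
Jan 13, 2169 → Feb 13, 2169: 31 days (January has 31).
Feb 13, 2169 → Mar 13, 2169: 28 days (February has 28).
Mar 13, 2169 → Apr 13, 2169: 31 days (March has 31).
Apr 13, 2169 → May 13, 2169: 30 days (April has 30).
May 13, 2169 → Jun 3, 2169: 21 days.
Total: 1056 days.

1056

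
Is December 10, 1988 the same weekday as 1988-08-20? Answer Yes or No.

Yes

From Aug 20, 1988 to Dec 10, 1988 is 112 days.
112 mod 7 = 0, so they are the same weekday.
(Aug 20, 1988 is a Saturday; Dec 10, 1988 is a Saturday.)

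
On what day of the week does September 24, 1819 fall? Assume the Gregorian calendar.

Friday

January 1, 1819 is a Friday.
Jan 1, 1819 → Feb 1, 1819: 31 days (January has 31).
Feb 1, 1819 → Mar 1, 1819: 28 days (February has 28).
Mar 1, 1819 → Apr 1, 1819: 31 days (March has 31).
Apr 1, 1819 → May 1, 1819: 30 days (April has 30).
May 1, 1819 → Jun 1, 1819: 31 days (May has 31).
Jun 1, 1819 → Jul 1, 1819: 30 days (June has 30).
Jul 1, 1819 → Aug 1, 1819: 31 days (July has 31).
Aug 1, 1819 → Sep 1, 1819: 31 days (August has 31).
Sep 1, 1819 → Sep 24, 1819: 23 days.
Total: 266 days.
266 mod 7 = 0, so Friday + 0 = Friday.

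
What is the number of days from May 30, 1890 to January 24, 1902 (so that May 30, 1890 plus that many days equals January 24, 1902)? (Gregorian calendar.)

4256

May 30, 1890 → May 30, 1891: 365 days.
May 30, 1891 → May 30, 1892: 366 days (Feb 29, 1892 is in that span).
May 30, 1892 → May 30, 1893: 365 days.
May 30, 1893 → May 30, 1894: 365 days.
May 30, 1894 → May 30, 1895: 365 days.
May 30, 1895 → May 30, 1896: 366 days (Feb 29, 1896 is in that span).
May 30, 1896 → May 30, 1897: 365 days.
May 30, 1897 → May 30, 1898: 365 days.
May 30, 1898 → May 30, 1899: 365 days.
May 30, 1899 → May 30, 1900: 365 days.
May 30, 1900 → May 30, 1901: 365 days.
May 30, 1901 → Jun 30, 1901: 31 days (May has 31).
Jun 30, 1901 → Jul 30, 1901: 30 days (June has 30).
Jul 30, 1901 → Aug 30, 1901: 31 days (July has 31).
Aug 30, 1901 → Sep 30, 1901: 31 days (August has 31).
Sep 30, 1901 → Oct 30, 1901: 30 days (September has 30).
Oct 30, 1901 → Nov 30, 1901: 31 days (October has 31).
Nov 30, 1901 → Dec 30, 1901: 30 days (November has 30).
Dec 30, 1901 → Jan 24, 1902: 25 days.
Total: 4256 days.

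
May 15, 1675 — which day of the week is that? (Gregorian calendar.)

Doomsday rule: the anchor day for the 1600s is Tuesday. For year 75: 75÷12 = 6 r 3, and 3÷4 = 0, so 6+3+0 = 9.
Tuesday + 9 ≡ Thursday — that's 1675's doomsday.
In May the doomsday date is May 9.
May 15 is 6 days after May 9; 6 mod 7 = 6, so Thursday + 6 = Wednesday.

Wednesday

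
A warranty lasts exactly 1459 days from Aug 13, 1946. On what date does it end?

+365 (one year) → Aug 13, 1947 (1094 left).
+366 (one year; includes Feb 29, 1948) → Aug 13, 1948 (728 left).
+365 (one year) → Aug 13, 1949 (363 left).
Aug has 31 days: +19 → Sep 1, 1949 (344 left).
Sep has 30 days: +30 → Oct 1, 1949 (314 left).
Oct has 31 days: +31 → Nov 1, 1949 (283 left).
Nov has 30 days: +30 → Dec 1, 1949 (253 left).
Dec has 31 days: +31 → Jan 1, 1950 (222 left).
Jan has 31 days: +31 → Feb 1, 1950 (191 left).
Feb has 28 days: +28 → Mar 1, 1950 (163 left).
Mar has 31 days: +31 → Apr 1, 1950 (132 left).
Apr has 30 days: +30 → May 1, 1950 (102 left).
May has 31 days: +31 → Jun 1, 1950 (71 left).
Jun has 30 days: +30 → Jul 1, 1950 (41 left).
Jul has 31 days: +31 → Aug 1, 1950 (10 left).
+10 → Aug 11, 1950.

August 11, 1950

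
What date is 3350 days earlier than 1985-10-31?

−365 (one year) → Oct 31, 1984 (2985 left).
−366 (one year; includes Feb 29, 1984) → Oct 31, 1983 (2619 left).
−365 (one year) → Oct 31, 1982 (2254 left).
−365 (one year) → Oct 31, 1981 (1889 left).
−365 (one year) → Oct 31, 1980 (1524 left).
−366 (one year; includes Feb 29, 1980) → Oct 31, 1979 (1158 left).
−365 (one year) → Oct 31, 1978 (793 left).
−365 (one year) → Oct 31, 1977 (428 left).
−365 (one year) → Oct 31, 1976 (63 left).
−31 → Sep 30, 1976 (end of Sep, 30 days; 32 left).
−30 → Aug 31, 1976 (end of Aug, 31 days; 2 left).
−2 → Aug 29, 1976.

August 29, 1976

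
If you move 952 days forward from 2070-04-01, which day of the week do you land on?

Tuesday

Apr 1, 2070 is a Tuesday.
952 mod 7 = 0, so 952 days after a Tuesday is Tuesday + 0 = Tuesday.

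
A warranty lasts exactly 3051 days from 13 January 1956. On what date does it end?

May 21, 1964

+366 (one year; includes Feb 29, 1956) → Jan 13, 1957 (2685 left).
+365 (one year) → Jan 13, 1958 (2320 left).
+365 (one year) → Jan 13, 1959 (1955 left).
+365 (one year) → Jan 13, 1960 (1590 left).
+366 (one year; includes Feb 29, 1960) → Jan 13, 1961 (1224 left).
+365 (one year) → Jan 13, 1962 (859 left).
+365 (one year) → Jan 13, 1963 (494 left).
+365 (one year) → Jan 13, 1964 (129 left).
Jan has 31 days: +19 → Feb 1, 1964 (110 left).
Feb has 29 days: +29 → Mar 1, 1964 (81 left).
Mar has 31 days: +31 → Apr 1, 1964 (50 left).
Apr has 30 days: +30 → May 1, 1964 (20 left).
+20 → May 21, 1964.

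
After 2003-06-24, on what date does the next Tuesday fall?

July 1, 2003

Jun 24, 2003 is a Tuesday.
From Tuesday to the next Tuesday is 7 days.
Jun 24, 2003 + 7 = Jul 1, 2003.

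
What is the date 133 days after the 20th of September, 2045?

January 31, 2046

Sep has 30 days: +11 → Oct 1, 2045 (122 left).
Oct has 31 days: +31 → Nov 1, 2045 (91 left).
Nov has 30 days: +30 → Dec 1, 2045 (61 left).
Dec has 31 days: +31 → Jan 1, 2046 (30 left).
+30 → Jan 31, 2046.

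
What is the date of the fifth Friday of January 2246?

January 30, 2246

January 1, 2246 is a Thursday.
The first Friday is therefore January 2 (1 days later).
The fifth Friday is 2 + 4×7 = January 30.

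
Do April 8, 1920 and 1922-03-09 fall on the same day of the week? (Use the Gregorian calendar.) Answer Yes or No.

Yes

From Apr 8, 1920 to Mar 9, 1922 is 700 days.
700 mod 7 = 0, so they are the same weekday.
(Apr 8, 1920 is a Thursday; Mar 9, 1922 is a Thursday.)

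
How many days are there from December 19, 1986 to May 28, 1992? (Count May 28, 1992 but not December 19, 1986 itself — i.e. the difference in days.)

Dec 19, 1986 → Dec 19, 1987: 365 days.
Dec 19, 1987 → Dec 19, 1988: 366 days (Feb 29, 1988 is in that span).
Dec 19, 1988 → Dec 19, 1989: 365 days.
Dec 19, 1989 → Dec 19, 1990: 365 days.
Dec 19, 1990 → Dec 19, 1991: 365 days.
Dec 19, 1991 → Jan 19, 1992: 31 days (December has 31).
Jan 19, 1992 → Feb 19, 1992: 31 days (January has 31).
Feb 19, 1992 → Mar 19, 1992: 29 days (February has 29).
Mar 19, 1992 → Apr 19, 1992: 31 days (March has 31).
Apr 19, 1992 → May 19, 1992: 30 days (April has 30).
May 19, 1992 → May 28, 1992: 9 days.
Total: 1987 days.

1987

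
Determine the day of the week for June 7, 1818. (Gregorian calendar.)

Sunday

Doomsday rule: the anchor day for the 1800s is Friday. For year 18: 18÷12 = 1 r 6, and 6÷4 = 1, so 1+6+1 = 8.
Friday + 8 ≡ Saturday — that's 1818's doomsday.
In June the doomsday date is Jun 6.
Jun 7 is 1 day after Jun 6; 1 mod 7 = 1, so Saturday + 1 = Sunday.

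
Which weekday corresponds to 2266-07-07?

Saturday

Doomsday rule: the anchor day for the 2200s is Friday. For year 66: 66÷12 = 5 r 6, and 6÷4 = 1, so 5+6+1 = 12.
Friday + 12 ≡ Wednesday — that's 2266's doomsday.
In July the doomsday date is Jul 11.
Jul 7 is 4 days before Jul 11; 4 mod 7 = 4, so Wednesday − 4 = Saturday.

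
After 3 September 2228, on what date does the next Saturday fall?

September 6, 2228

Sep 3, 2228 is a Wednesday.
From Wednesday to the next Saturday is 3 days.
Sep 3, 2228 + 3 = Sep 6, 2228.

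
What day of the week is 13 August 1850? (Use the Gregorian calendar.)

Tuesday

Doomsday rule: the anchor day for the 1800s is Friday. For year 50: 50÷12 = 4 r 2, and 2÷4 = 0, so 4+2+0 = 6.
Friday + 6 ≡ Thursday — that's 1850's doomsday.
In August the doomsday date is Aug 8.
Aug 13 is 5 days after Aug 8; 5 mod 7 = 5, so Thursday + 5 = Tuesday.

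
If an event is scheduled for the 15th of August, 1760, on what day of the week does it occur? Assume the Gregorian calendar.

Friday

Doomsday rule: the anchor day for the 1700s is Sunday. For year 60: 60÷12 = 5 r 0, and 0÷4 = 0, so 5+0+0 = 5.
Sunday + 5 ≡ Friday — that's 1760's doomsday.
In August the doomsday date is Aug 8.
Aug 15 is 7 days after Aug 8; 7 mod 7 = 0, so Friday + 0 = Friday.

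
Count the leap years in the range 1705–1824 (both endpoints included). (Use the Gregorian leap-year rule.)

29

Multiples of 4 in [1705,1824]: 30.
Of those, multiples of 100: 1 (not leap unless ÷400).
Multiples of 400: 0.
Leap years = 30 − 1 + 0 = 29.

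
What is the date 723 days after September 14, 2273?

+365 (one year) → Sep 14, 2274 (358 left).
Sep has 30 days: +17 → Oct 1, 2274 (341 left).
Oct has 31 days: +31 → Nov 1, 2274 (310 left).
Nov has 30 days: +30 → Dec 1, 2274 (280 left).
Dec has 31 days: +31 → Jan 1, 2275 (249 left).
Jan has 31 days: +31 → Feb 1, 2275 (218 left).
Feb has 28 days: +28 → Mar 1, 2275 (190 left).
Mar has 31 days: +31 → Apr 1, 2275 (159 left).
Apr has 30 days: +30 → May 1, 2275 (129 left).
May has 31 days: +31 → Jun 1, 2275 (98 left).
Jun has 30 days: +30 → Jul 1, 2275 (68 left).
Jul has 31 days: +31 → Aug 1, 2275 (37 left).
Aug has 31 days: +31 → Sep 1, 2275 (6 left).
+6 → Sep 7, 2275.

September 7, 2275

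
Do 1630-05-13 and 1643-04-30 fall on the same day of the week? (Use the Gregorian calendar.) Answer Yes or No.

No

From May 13, 1630 to Apr 30, 1643 is 4735 days.
4735 mod 7 = 3, so they are different weekdays.
(May 13, 1630 is a Monday; Apr 30, 1643 is a Thursday.)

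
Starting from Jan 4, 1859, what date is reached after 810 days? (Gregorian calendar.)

March 24, 1861

+365 (one year) → Jan 4, 1860 (445 left).
+366 (one year; includes Feb 29, 1860) → Jan 4, 1861 (79 left).
Jan has 31 days: +28 → Feb 1, 1861 (51 left).
Feb has 28 days: +28 → Mar 1, 1861 (23 left).
+23 → Mar 24, 1861.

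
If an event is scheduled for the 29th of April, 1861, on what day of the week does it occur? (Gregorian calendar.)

Doomsday rule: the anchor day for the 1800s is Friday. For year 61: 61÷12 = 5 r 1, and 1÷4 = 0, so 5+1+0 = 6.
Friday + 6 ≡ Thursday — that's 1861's doomsday.
In April the doomsday date is Apr 4.
Apr 29 is 25 days after Apr 4; 25 mod 7 = 4, so Thursday + 4 = Monday.

Monday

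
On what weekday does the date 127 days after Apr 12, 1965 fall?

First find the weekday of Apr 12, 1965. Doomsday rule: the anchor day for the 1900s is Wednesday. For year 65: 65÷12 = 5 r 5, and 5÷4 = 1, so 5+5+1 = 11.
Wednesday + 11 ≡ Sunday — that's 1965's doomsday.
In April the doomsday date is Apr 4.
Apr 12 is 8 days after Apr 4; 8 mod 7 = 1, so Sunday + 1 = Monday.
127 mod 7 = 1, so 127 days after a Monday is Monday + 1 = Tuesday.

Tuesday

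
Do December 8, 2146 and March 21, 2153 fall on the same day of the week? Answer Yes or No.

From Dec 8, 2146 to Mar 21, 2153 is 2295 days.
2295 mod 7 = 6, so they are different weekdays.
(Dec 8, 2146 is a Thursday; Mar 21, 2153 is a Wednesday.)

No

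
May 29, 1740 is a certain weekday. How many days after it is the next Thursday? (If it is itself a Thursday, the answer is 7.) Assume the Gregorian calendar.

May 29, 1740 is a Sunday.
From Sunday to the next Thursday is 4 days.

4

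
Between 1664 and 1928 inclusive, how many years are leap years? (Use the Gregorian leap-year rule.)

64

Multiples of 4 in [1664,1928]: 67.
Of those, multiples of 100: 3 (not leap unless ÷400).
Multiples of 400: 0.
Leap years = 67 − 3 + 0 = 64.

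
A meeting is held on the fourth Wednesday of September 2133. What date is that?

September 23, 2133

September 1, 2133 is a Tuesday.
The first Wednesday is therefore September 2 (1 days later).
The fourth Wednesday is 2 + 3×7 = September 23.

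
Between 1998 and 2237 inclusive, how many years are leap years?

58

Multiples of 4 in [1998,2237]: 60.
Of those, multiples of 100: 3 (not leap unless ÷400).
Multiples of 400: 1.
Leap years = 60 − 3 + 1 = 58.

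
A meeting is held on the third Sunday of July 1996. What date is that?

July 1, 1996 is a Monday.
The first Sunday is therefore July 7 (6 days later).
The third Sunday is 7 + 2×7 = July 21.

July 21, 1996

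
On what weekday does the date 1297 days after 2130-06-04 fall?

Tuesday

Jun 4, 2130 is a Sunday.
1297 mod 7 = 2, so 1297 days after a Sunday is Sunday + 2 = Tuesday.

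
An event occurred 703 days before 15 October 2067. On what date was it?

−365 (one year) → Oct 15, 2066 (338 left).
−15 → Sep 30, 2066 (end of Sep, 30 days; 323 left).
−30 → Aug 31, 2066 (end of Aug, 31 days; 293 left).
−31 → Jul 31, 2066 (end of Jul, 31 days; 262 left).
−31 → Jun 30, 2066 (end of Jun, 30 days; 231 left).
−30 → May 31, 2066 (end of May, 31 days; 201 left).
−31 → Apr 30, 2066 (end of Apr, 30 days; 170 left).
−30 → Mar 31, 2066 (end of Mar, 31 days; 140 left).
−31 → Feb 28, 2066 (end of Feb, 28 days; 109 left).
−28 → Jan 31, 2066 (end of Jan, 31 days; 81 left).
−31 → Dec 31, 2065 (end of Dec, 31 days; 50 left).
−31 → Nov 30, 2065 (end of Nov, 30 days; 19 left).
−19 → Nov 11, 2065.

November 11, 2065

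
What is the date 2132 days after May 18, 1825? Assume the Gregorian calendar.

+365 (one year) → May 18, 1826 (1767 left).
+365 (one year) → May 18, 1827 (1402 left).
+366 (one year; includes Feb 29, 1828) → May 18, 1828 (1036 left).
+365 (one year) → May 18, 1829 (671 left).
+365 (one year) → May 18, 1830 (306 left).
May has 31 days: +14 → Jun 1, 1830 (292 left).
Jun has 30 days: +30 → Jul 1, 1830 (262 left).
Jul has 31 days: +31 → Aug 1, 1830 (231 left).
Aug has 31 days: +31 → Sep 1, 1830 (200 left).
Sep has 30 days: +30 → Oct 1, 1830 (170 left).
Oct has 31 days: +31 → Nov 1, 1830 (139 left).
Nov has 30 days: +30 → Dec 1, 1830 (109 left).
Dec has 31 days: +31 → Jan 1, 1831 (78 left).
Jan has 31 days: +31 → Feb 1, 1831 (47 left).
Feb has 28 days: +28 → Mar 1, 1831 (19 left).
+19 → Mar 20, 1831.

March 20, 1831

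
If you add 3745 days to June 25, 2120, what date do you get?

September 26, 2130

+365 (one year) → Jun 25, 2121 (3380 left).
+365 (one year) → Jun 25, 2122 (3015 left).
+365 (one year) → Jun 25, 2123 (2650 left).
+366 (one year; includes Feb 29, 2124) → Jun 25, 2124 (2284 left).
+365 (one year) → Jun 25, 2125 (1919 left).
+365 (one year) → Jun 25, 2126 (1554 left).
+365 (one year) → Jun 25, 2127 (1189 left).
+366 (one year; includes Feb 29, 2128) → Jun 25, 2128 (823 left).
+365 (one year) → Jun 25, 2129 (458 left).
+365 (one year) → Jun 25, 2130 (93 left).
Jun has 30 days: +6 → Jul 1, 2130 (87 left).
Jul has 31 days: +31 → Aug 1, 2130 (56 left).
Aug has 31 days: +31 → Sep 1, 2130 (25 left).
+25 → Sep 26, 2130.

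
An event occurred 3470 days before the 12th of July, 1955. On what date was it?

January 10, 1946

−365 (one year) → Jul 12, 1954 (3105 left).
−365 (one year) → Jul 12, 1953 (2740 left).
−365 (one year) → Jul 12, 1952 (2375 left).
−366 (one year; includes Feb 29, 1952) → Jul 12, 1951 (2009 left).
−365 (one year) → Jul 12, 1950 (1644 left).
−365 (one year) → Jul 12, 1949 (1279 left).
−365 (one year) → Jul 12, 1948 (914 left).
−366 (one year; includes Feb 29, 1948) → Jul 12, 1947 (548 left).
−365 (one year) → Jul 12, 1946 (183 left).
−12 → Jun 30, 1946 (end of Jun, 30 days; 171 left).
−30 → May 31, 1946 (end of May, 31 days; 141 left).
−31 → Apr 30, 1946 (end of Apr, 30 days; 110 left).
−30 → Mar 31, 1946 (end of Mar, 31 days; 80 left).
−31 → Feb 28, 1946 (end of Feb, 28 days; 49 left).
−28 → Jan 31, 1946 (end of Jan, 31 days; 21 left).
−21 → Jan 10, 1946.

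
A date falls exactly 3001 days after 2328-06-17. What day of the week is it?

Jun 17, 2328 is a Sunday.
3001 mod 7 = 5, so 3001 days after a Sunday is Sunday + 5 = Friday.

Friday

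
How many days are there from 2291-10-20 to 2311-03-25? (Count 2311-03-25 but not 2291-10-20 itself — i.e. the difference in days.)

7095

Oct 20, 2291 → Oct 20, 2292: 366 days (Feb 29, 2292 is in that span).
Oct 20, 2292 → Oct 20, 2293: 365 days.
Oct 20, 2293 → Oct 20, 2294: 365 days.
Oct 20, 2294 → Oct 20, 2295: 365 days.
Oct 20, 2295 → Oct 20, 2296: 366 days (Feb 29, 2296 is in that span).
Oct 20, 2296 → Oct 20, 2297: 365 days.
Oct 20, 2297 → Oct 20, 2298: 365 days.
Oct 20, 2298 → Oct 20, 2299: 365 days.
Oct 20, 2299 → Oct 20, 2300: 365 days.
Oct 20, 2300 → Oct 20, 2301: 365 days.
Oct 20, 2301 → Oct 20, 2302: 365 days.
Oct 20, 2302 → Oct 20, 2303: 365 days.
Oct 20, 2303 → Oct 20, 2304: 366 days (Feb 29, 2304 is in that span).
Oct 20, 2304 → Oct 20, 2305: 365 days.
Oct 20, 2305 → Oct 20, 2306: 365 days.
Oct 20, 2306 → Oct 20, 2307: 365 days.
Oct 20, 2307 → Oct 20, 2308: 366 days (Feb 29, 2308 is in that span).
Oct 20, 2308 → Oct 20, 2309: 365 days.
Oct 20, 2309 → Oct 20, 2310: 365 days.
Oct 20, 2310 → Nov 20, 2310: 31 days (October has 31).
Nov 20, 2310 → Dec 20, 2310: 30 days (November has 30).
Dec 20, 2310 → Jan 20, 2311: 31 days (December has 31).
Jan 20, 2311 → Feb 20, 2311: 31 days (January has 31).
Feb 20, 2311 → Mar 20, 2311: 28 days (February has 28).
Mar 20, 2311 → Mar 25, 2311: 5 days.
Total: 7095 days.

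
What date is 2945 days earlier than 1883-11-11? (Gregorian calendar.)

October 19, 1875

−365 (one year) → Nov 11, 1882 (2580 left).
−365 (one year) → Nov 11, 1881 (2215 left).
−365 (one year) → Nov 11, 1880 (1850 left).
−366 (one year; includes Feb 29, 1880) → Nov 11, 1879 (1484 left).
−365 (one year) → Nov 11, 1878 (1119 left).
−365 (one year) → Nov 11, 1877 (754 left).
−365 (one year) → Nov 11, 1876 (389 left).
−11 → Oct 31, 1876 (end of Oct, 31 days; 378 left).
−31 → Sep 30, 1876 (end of Sep, 30 days; 347 left).
−30 → Aug 31, 1876 (end of Aug, 31 days; 317 left).
−31 → Jul 31, 1876 (end of Jul, 31 days; 286 left).
−31 → Jun 30, 1876 (end of Jun, 30 days; 255 left).
−30 → May 31, 1876 (end of May, 31 days; 225 left).
−31 → Apr 30, 1876 (end of Apr, 30 days; 194 left).
−30 → Mar 31, 1876 (end of Mar, 31 days; 164 left).
−31 → Feb 29, 1876 (end of Feb, 29 days; 133 left).
−29 → Jan 31, 1876 (end of Jan, 31 days; 104 left).
−31 → Dec 31, 1875 (end of Dec, 31 days; 73 left).
−31 → Nov 30, 1875 (end of Nov, 30 days; 42 left).
−30 → Oct 31, 1875 (end of Oct, 31 days; 12 left).
−12 → Oct 19, 1875.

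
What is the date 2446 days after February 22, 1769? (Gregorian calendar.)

November 4, 1775

+365 (one year) → Feb 22, 1770 (2081 left).
+365 (one year) → Feb 22, 1771 (1716 left).
+365 (one year) → Feb 22, 1772 (1351 left).
+366 (one year; includes Feb 29, 1772) → Feb 22, 1773 (985 left).
+365 (one year) → Feb 22, 1774 (620 left).
+365 (one year) → Feb 22, 1775 (255 left).
Feb has 28 days: +7 → Mar 1, 1775 (248 left).
Mar has 31 days: +31 → Apr 1, 1775 (217 left).
Apr has 30 days: +30 → May 1, 1775 (187 left).
May has 31 days: +31 → Jun 1, 1775 (156 left).
Jun has 30 days: +30 → Jul 1, 1775 (126 left).
Jul has 31 days: +31 → Aug 1, 1775 (95 left).
Aug has 31 days: +31 → Sep 1, 1775 (64 left).
Sep has 30 days: +30 → Oct 1, 1775 (34 left).
Oct has 31 days: +31 → Nov 1, 1775 (3 left).
+3 → Nov 4, 1775.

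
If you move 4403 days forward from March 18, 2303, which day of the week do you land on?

Mar 18, 2303 is a Wednesday.
4403 mod 7 = 0, so 4403 days after a Wednesday is Wednesday + 0 = Wednesday.

Wednesday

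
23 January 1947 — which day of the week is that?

Thursday

Doomsday rule: the anchor day for the 1900s is Wednesday. For year 47: 47÷12 = 3 r 11, and 11÷4 = 2, so 3+11+2 = 16.
Wednesday + 16 ≡ Friday — that's 1947's doomsday.
In January the doomsday date is Jan 3 (1947 is not a leap year).
Jan 23 is 20 days after Jan 3; 20 mod 7 = 6, so Friday + 6 = Thursday.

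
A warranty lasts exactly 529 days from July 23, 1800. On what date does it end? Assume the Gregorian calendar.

January 3, 1802

+365 (one year) → Jul 23, 1801 (164 left).
Jul has 31 days: +9 → Aug 1, 1801 (155 left).
Aug has 31 days: +31 → Sep 1, 1801 (124 left).
Sep has 30 days: +30 → Oct 1, 1801 (94 left).
Oct has 31 days: +31 → Nov 1, 1801 (63 left).
Nov has 30 days: +30 → Dec 1, 1801 (33 left).
Dec has 31 days: +31 → Jan 1, 1802 (2 left).
+2 → Jan 3, 1802.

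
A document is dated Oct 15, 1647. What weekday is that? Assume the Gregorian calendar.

Tuesday

Doomsday rule: the anchor day for the 1600s is Tuesday. For year 47: 47÷12 = 3 r 11, and 11÷4 = 2, so 3+11+2 = 16.
Tuesday + 16 ≡ Thursday — that's 1647's doomsday.
In October the doomsday date is Oct 10.
Oct 15 is 5 days after Oct 10; 5 mod 7 = 5, so Thursday + 5 = Tuesday.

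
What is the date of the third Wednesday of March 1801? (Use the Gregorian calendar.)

March 1, 1801 is a Sunday.
The first Wednesday is therefore March 4 (3 days later).
The third Wednesday is 4 + 2×7 = March 18.

March 18, 1801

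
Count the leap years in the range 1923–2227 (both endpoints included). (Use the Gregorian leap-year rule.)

Multiples of 4 in [1923,2227]: 76.
Of those, multiples of 100: 3 (not leap unless ÷400).
Multiples of 400: 1.
Leap years = 76 − 3 + 1 = 74.

74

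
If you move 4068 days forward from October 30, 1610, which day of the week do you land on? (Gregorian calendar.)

First find the weekday of Oct 30, 1610. Doomsday rule: the anchor day for the 1600s is Tuesday. For year 10: 10÷12 = 0 r 10, and 10÷4 = 2, so 0+10+2 = 12.
Tuesday + 12 ≡ Sunday — that's 1610's doomsday.
In October the doomsday date is Oct 10.
Oct 30 is 20 days after Oct 10; 20 mod 7 = 6, so Sunday + 6 = Saturday.
4068 mod 7 = 1, so 4068 days after a Saturday is Saturday + 1 = Sunday.

Sunday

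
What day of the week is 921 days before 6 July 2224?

First find the weekday of Jul 6, 2224. Doomsday rule: the anchor day for the 2200s is Friday. For year 24: 24÷12 = 2 r 0, and 0÷4 = 0, so 2+0+0 = 2.
Friday + 2 ≡ Sunday — that's 2224's doomsday.
In July the doomsday date is Jul 11.
Jul 6 is 5 days before Jul 11; 5 mod 7 = 5, so Sunday − 5 = Tuesday.
921 mod 7 = 4, so 921 days before a Tuesday is Tuesday − 4 = Friday.

Friday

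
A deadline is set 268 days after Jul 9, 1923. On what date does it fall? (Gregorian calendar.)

Jul has 31 days: +23 → Aug 1, 1923 (245 left).
Aug has 31 days: +31 → Sep 1, 1923 (214 left).
Sep has 30 days: +30 → Oct 1, 1923 (184 left).
Oct has 31 days: +31 → Nov 1, 1923 (153 left).
Nov has 30 days: +30 → Dec 1, 1923 (123 left).
Dec has 31 days: +31 → Jan 1, 1924 (92 left).
Jan has 31 days: +31 → Feb 1, 1924 (61 left).
Feb has 29 days: +29 → Mar 1, 1924 (32 left).
Mar has 31 days: +31 → Apr 1, 1924 (1 left).
+1 → Apr 2, 1924.

April 2, 1924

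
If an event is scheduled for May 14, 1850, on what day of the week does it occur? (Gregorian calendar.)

Tuesday

January 1, 1850 is a Tuesday.
Jan 1, 1850 → Feb 1, 1850: 31 days (January has 31).
Feb 1, 1850 → Mar 1, 1850: 28 days (February has 28).
Mar 1, 1850 → Apr 1, 1850: 31 days (March has 31).
Apr 1, 1850 → May 1, 1850: 30 days (April has 30).
May 1, 1850 → May 14, 1850: 13 days.
Total: 133 days.
133 mod 7 = 0, so Tuesday + 0 = Tuesday.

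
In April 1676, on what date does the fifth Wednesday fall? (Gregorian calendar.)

April 29, 1676

April 1, 1676 is a Wednesday.
The first Wednesday is therefore April 1 (same day).
The fifth Wednesday is 1 + 4×7 = April 29.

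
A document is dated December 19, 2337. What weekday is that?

Sunday

Doomsday rule: the anchor day for the 2300s is Wednesday. For year 37: 37÷12 = 3 r 1, and 1÷4 = 0, so 3+1+0 = 4.
Wednesday + 4 ≡ Sunday — that's 2337's doomsday.
In December the doomsday date is Dec 12.
Dec 19 is 7 days after Dec 12; 7 mod 7 = 0, so Sunday + 0 = Sunday.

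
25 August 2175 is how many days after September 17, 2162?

Sep 17, 2162 → Sep 17, 2163: 365 days.
Sep 17, 2163 → Sep 17, 2164: 366 days (Feb 29, 2164 is in that span).
Sep 17, 2164 → Sep 17, 2165: 365 days.
Sep 17, 2165 → Sep 17, 2166: 365 days.
Sep 17, 2166 → Sep 17, 2167: 365 days.
Sep 17, 2167 → Sep 17, 2168: 366 days (Feb 29, 2168 is in that span).
Sep 17, 2168 → Sep 17, 2169: 365 days.
Sep 17, 2169 → Sep 17, 2170: 365 days.
Sep 17, 2170 → Sep 17, 2171: 365 days.
Sep 17, 2171 → Sep 17, 2172: 366 days (Feb 29, 2172 is in that span).
Sep 17, 2172 → Sep 17, 2173: 365 days.
Sep 17, 2173 → Sep 17, 2174: 365 days.
Sep 17, 2174 → Oct 17, 2174: 30 days (September has 30).
Oct 17, 2174 → Nov 17, 2174: 31 days (October has 31).
Nov 17, 2174 → Dec 17, 2174: 30 days (November has 30).
Dec 17, 2174 → Jan 17, 2175: 31 days (December has 31).
Jan 17, 2175 → Feb 17, 2175: 31 days (January has 31).
Feb 17, 2175 → Mar 17, 2175: 28 days (February has 28).
Mar 17, 2175 → Apr 17, 2175: 31 days (March has 31).
Apr 17, 2175 → May 17, 2175: 30 days (April has 30).
May 17, 2175 → Jun 17, 2175: 31 days (May has 31).
Jun 17, 2175 → Jul 17, 2175: 30 days (June has 30).
Jul 17, 2175 → Aug 17, 2175: 31 days (July has 31).
Aug 17, 2175 → Aug 25, 2175: 8 days.
Total: 4725 days.

4725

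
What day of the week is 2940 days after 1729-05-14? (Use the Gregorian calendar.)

May 14, 1729 is a Saturday.
2940 mod 7 = 0, so 2940 days after a Saturday is Saturday + 0 = Saturday.

Saturday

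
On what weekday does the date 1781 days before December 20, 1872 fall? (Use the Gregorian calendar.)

Tuesday

First find the weekday of Dec 20, 1872. Doomsday rule: the anchor day for the 1800s is Friday. For year 72: 72÷12 = 6 r 0, and 0÷4 = 0, so 6+0+0 = 6.
Friday + 6 ≡ Thursday — that's 1872's doomsday.
In December the doomsday date is Dec 12.
Dec 20 is 8 days after Dec 12; 8 mod 7 = 1, so Thursday + 1 = Friday.
1781 mod 7 = 3, so 1781 days before a Friday is Friday − 3 = Tuesday.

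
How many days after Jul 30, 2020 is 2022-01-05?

Jul 30, 2020 → Jul 30, 2021: 365 days.
Jul 30, 2021 → Aug 30, 2021: 31 days (July has 31).
Aug 30, 2021 → Sep 30, 2021: 31 days (August has 31).
Sep 30, 2021 → Oct 30, 2021: 30 days (September has 30).
Oct 30, 2021 → Nov 30, 2021: 31 days (October has 31).
Nov 30, 2021 → Dec 30, 2021: 30 days (November has 30).
Dec 30, 2021 → Jan 5, 2022: 6 days.
Total: 524 days.

524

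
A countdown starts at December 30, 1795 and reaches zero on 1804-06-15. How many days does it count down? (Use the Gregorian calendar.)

3089

Dec 30, 1795 → Dec 30, 1796: 366 days (Feb 29, 1796 is in that span).
Dec 30, 1796 → Dec 30, 1797: 365 days.
Dec 30, 1797 → Dec 30, 1798: 365 days.
Dec 30, 1798 → Dec 30, 1799: 365 days.
Dec 30, 1799 → Dec 30, 1800: 365 days.
Dec 30, 1800 → Dec 30, 1801: 365 days.
Dec 30, 1801 → Dec 30, 1802: 365 days.
Dec 30, 1802 → Dec 30, 1803: 365 days.
Dec 30, 1803 → Jan 30, 1804: 31 days (December has 31).
Jan 30, 1804 → Feb 29, 1804: 30 days (January has 31).
Feb 29, 1804 → Mar 29, 1804: 29 days (February has 29).
Mar 29, 1804 → Apr 29, 1804: 31 days (March has 31).
Apr 29, 1804 → May 29, 1804: 30 days (April has 30).
May 29, 1804 → Jun 15, 1804: 17 days.
Total: 3089 days.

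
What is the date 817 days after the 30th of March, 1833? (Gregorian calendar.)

+365 (one year) → Mar 30, 1834 (452 left).
+365 (one year) → Mar 30, 1835 (87 left).
Mar has 31 days: +2 → Apr 1, 1835 (85 left).
Apr has 30 days: +30 → May 1, 1835 (55 left).
May has 31 days: +31 → Jun 1, 1835 (24 left).
+24 → Jun 25, 1835.

June 25, 1835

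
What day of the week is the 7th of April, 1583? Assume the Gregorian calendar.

Thursday

Doomsday rule: the anchor day for the 1500s is Wednesday. For year 83: 83÷12 = 6 r 11, and 11÷4 = 2, so 6+11+2 = 19.
Wednesday + 19 ≡ Monday — that's 1583's doomsday.
In April the doomsday date is Apr 4.
Apr 7 is 3 days after Apr 4; 3 mod 7 = 3, so Monday + 3 = Thursday.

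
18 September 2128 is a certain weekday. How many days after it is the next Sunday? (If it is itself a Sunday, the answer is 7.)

1

Sep 18, 2128 is a Saturday.
From Saturday to the next Sunday is 1 day.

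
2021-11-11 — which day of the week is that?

Thursday

Doomsday rule: the anchor day for the 2000s is Tuesday. For year 21: 21÷12 = 1 r 9, and 9÷4 = 2, so 1+9+2 = 12.
Tuesday + 12 ≡ Sunday — that's 2021's doomsday.
In November the doomsday date is Nov 7.
Nov 11 is 4 days after Nov 7; 4 mod 7 = 4, so Sunday + 4 = Thursday.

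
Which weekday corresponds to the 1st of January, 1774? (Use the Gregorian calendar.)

Saturday

Doomsday rule: the anchor day for the 1700s is Sunday. For year 74: 74÷12 = 6 r 2, and 2÷4 = 0, so 6+2+0 = 8.
Sunday + 8 ≡ Monday — that's 1774's doomsday.
In January the doomsday date is Jan 3 (1774 is not a leap year).
Jan 1 is 2 days before Jan 3; 2 mod 7 = 2, so Monday − 2 = Saturday.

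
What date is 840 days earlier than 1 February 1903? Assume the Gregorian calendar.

October 14, 1900

−365 (one year) → Feb 1, 1902 (475 left).
−365 (one year) → Feb 1, 1901 (110 left).
−1 → Jan 31, 1901 (end of Jan, 31 days; 109 left).
−31 → Dec 31, 1900 (end of Dec, 31 days; 78 left).
−31 → Nov 30, 1900 (end of Nov, 30 days; 47 left).
−30 → Oct 31, 1900 (end of Oct, 31 days; 17 left).
−17 → Oct 14, 1900.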